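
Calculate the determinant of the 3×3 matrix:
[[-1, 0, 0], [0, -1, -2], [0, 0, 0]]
0

Expansion along first row:
det = -1·det([[-1,-2],[0,0]]) - 0·det([[0,-2],[0,0]]) + 0·det([[0,-1],[0,0]])
    = -1·(-1·0 - -2·0) - 0·(0·0 - -2·0) + 0·(0·0 - -1·0)
    = -1·0 - 0·0 + 0·0
    = 0 + 0 + 0 = 0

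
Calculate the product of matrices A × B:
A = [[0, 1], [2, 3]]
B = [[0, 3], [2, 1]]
[[2, 1], [6, 9]]

Matrix multiplication:
C[0][0] = 0×0 + 1×2 = 2
C[0][1] = 0×3 + 1×1 = 1
C[1][0] = 2×0 + 3×2 = 6
C[1][1] = 2×3 + 3×1 = 9
Result: [[2, 1], [6, 9]]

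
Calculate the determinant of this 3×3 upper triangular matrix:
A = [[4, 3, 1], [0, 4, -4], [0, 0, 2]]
32

The determinant of a triangular matrix is the product of its diagonal entries (the off-diagonal entries above the diagonal do not affect it).
det(A) = (4) * (4) * (2) = 32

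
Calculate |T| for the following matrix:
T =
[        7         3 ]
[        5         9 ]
det(T) = 48

For a 2×2 matrix [[a, b], [c, d]], det = a*d - b*c.
det(T) = (7)*(9) - (3)*(5) = 63 - 15 = 48.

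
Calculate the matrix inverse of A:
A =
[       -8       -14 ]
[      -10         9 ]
det(A) = -212
A⁻¹ =
[   -9/212    -7/106 ]
[   -5/106      2/53 ]

For a 2×2 matrix A = [[a, b], [c, d]] with det(A) ≠ 0, A⁻¹ = (1/det(A)) * [[d, -b], [-c, a]].
det(A) = (-8)*(9) - (-14)*(-10) = -72 - 140 = -212.
A⁻¹ = (1/-212) * [[9, 14], [10, -8]].
Dividing each entry by -212 and reducing:
A⁻¹ =
[   -9/212    -7/106 ]
[   -5/106      2/53 ]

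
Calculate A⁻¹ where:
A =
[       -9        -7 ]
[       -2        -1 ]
det(A) = -5
A⁻¹ =
[      1/5      -7/5 ]
[     -2/5       9/5 ]

For a 2×2 matrix A = [[a, b], [c, d]] with det(A) ≠ 0, A⁻¹ = (1/det(A)) * [[d, -b], [-c, a]].
det(A) = (-9)*(-1) - (-7)*(-2) = 9 - 14 = -5.
A⁻¹ = (1/-5) * [[-1, 7], [2, -9]].
Dividing each entry by -5 and reducing:
A⁻¹ =
[      1/5      -7/5 ]
[     -2/5       9/5 ]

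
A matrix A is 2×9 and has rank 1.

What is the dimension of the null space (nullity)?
8

The rank-nullity theorem for an m×n matrix states:
rank(A) + nullity(A) = n (the number of columns).
Here n = 9 and rank(A) = 1, so nullity(A) = 9 - 1 = 8.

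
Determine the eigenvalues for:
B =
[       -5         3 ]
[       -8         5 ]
λ = -1, 1

Solve det(B - λI) = 0. For a 2×2 matrix the characteristic equation is λ² - (trace)λ + det = 0.
trace(B) = a + d = -5 + 5 = 0.
det(B) = a*d - b*c = (-5)*(5) - (3)*(-8) = -25 + 24 = -1.
Characteristic equation: λ² - (0)λ + (-1) = 0.
Discriminant = (0)² - 4*(-1) = 0 + 4 = 4.
λ = (0 ± √4) / 2 = (0 ± 2) / 2 = -1, 1.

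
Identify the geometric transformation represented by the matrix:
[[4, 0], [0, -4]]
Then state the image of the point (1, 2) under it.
non-uniform scaling by (4, -4); image of (1, 2) is (4, -8)

This is diagonal with distinct entries, so it scales the x-axis by 4 and the y-axis by -4.
The matrix [[4, 0], [0, -4]] represents: non-uniform scaling by (4, -4).
Applying it to (1, 2): [4·1 + 0·2, 0·1 + -4·2] = (4, -8).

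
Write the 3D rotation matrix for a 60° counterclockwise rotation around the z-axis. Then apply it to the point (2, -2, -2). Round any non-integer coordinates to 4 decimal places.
R = [[1/2, -√3/2, 0], [√3/2, 1/2, 0], [0, 0, 1]]; R·(2, -2, -2) = (2.7321, 0.7321, -2.0000)

Rotation matrix for 60° around z-axis:
cos(60°) = 1/2, sin(60°) = √3/2
R = [[1/2, -√3/2, 0], [√3/2, 1/2, 0], [0, 0, 1]]
Apply to (2, -2, -2): R·[2, -2, -2]ᵀ = (2.7321, 0.7321, -2.0000)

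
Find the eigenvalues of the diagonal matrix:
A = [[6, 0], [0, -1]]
λ₁ = 6, λ₂ = -1

The characteristic polynomial of A is det(A - λI) = (6 - λ)(-1 - λ) = 0.
The roots are λ = 6 and λ = -1, so the eigenvalues are the diagonal entries.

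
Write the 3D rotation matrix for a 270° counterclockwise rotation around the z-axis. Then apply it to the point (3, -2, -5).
R = [[0, 1, 0], [-1, 0, 0], [0, 0, 1]]; R·(3, -2, -5) = (-2, -3, -5)

Rotation matrix for 270° around z-axis:
cos(270°) = 0, sin(270°) = -1
R = [[0, 1, 0], [-1, 0, 0], [0, 0, 1]]
Apply to (3, -2, -5): R·[3, -2, -5]ᵀ = (-2, -3, -5)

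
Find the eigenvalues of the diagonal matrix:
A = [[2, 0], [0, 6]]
λ₁ = 2, λ₂ = 6

The characteristic polynomial of A is det(A - λI) = (2 - λ)(6 - λ) = 0.
The roots are λ = 2 and λ = 6, so the eigenvalues are the diagonal entries.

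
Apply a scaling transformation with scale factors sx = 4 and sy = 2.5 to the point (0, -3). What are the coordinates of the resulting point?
(0, -7.5)

Scaling matrix:
[[4, 0], [0, 2.50]]
Result: (0 × 4, -3 × 2.5) = (0, -7.5)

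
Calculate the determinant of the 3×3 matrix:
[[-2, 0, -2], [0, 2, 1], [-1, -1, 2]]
-14

Expansion along first row:
det = -2·det([[2,1],[-1,2]]) - 0·det([[0,1],[-1,2]]) + -2·det([[0,2],[-1,-1]])
    = -2·(2·2 - 1·-1) - 0·(0·2 - 1·-1) + -2·(0·-1 - 2·-1)
    = -2·5 - 0·1 + -2·2
    = -10 + 0 + -4 = -14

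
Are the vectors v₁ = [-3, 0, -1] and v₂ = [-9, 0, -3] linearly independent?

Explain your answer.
No, linearly dependent (v₂ = 3·v₁)

Check whether there is a scalar k with v₂ = k·v₁.
Comparing components, k = 3 satisfies 3·[-3, 0, -1] = [-9, 0, -3].
Since v₂ is a scalar multiple of v₁, the two vectors are linearly dependent.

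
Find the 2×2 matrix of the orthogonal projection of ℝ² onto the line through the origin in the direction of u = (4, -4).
[[1/2, -1/2], [-1/2, 1/2]]

The orthogonal projection onto the line spanned by a nonzero vector u = (a, b) has matrix P = (u uᵀ) / (uᵀ u) = (1/(a² + b²)) · [[a², ab], [ab, b²]].
Here u = (4, -4), so a² + b² = 16 + 16 = 32.
P = (1/32) · [[16, -16], [-16, 16]] = [[1/2, -1/2], [-1/2, 1/2]].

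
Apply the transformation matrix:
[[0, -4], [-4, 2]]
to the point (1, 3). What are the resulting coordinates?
(-12, 2)

Matrix multiplication:
[[0, -4], [-4, 2]] × [1, 3]ᵀ
= [0×1 + -4×3, -4×1 + 2×3]ᵀ
= [-12.0000, 2.0000]ᵀ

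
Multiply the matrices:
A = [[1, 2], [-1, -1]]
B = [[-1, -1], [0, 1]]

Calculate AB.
[[-1, 1], [1, 0]]

Each entry (i,j) of AB = sum over k of A[i][k]*B[k][j].
(AB)[0][0] = (1)*(-1) + (2)*(0) = -1
(AB)[0][1] = (1)*(-1) + (2)*(1) = 1
(AB)[1][0] = (-1)*(-1) + (-1)*(0) = 1
(AB)[1][1] = (-1)*(-1) + (-1)*(1) = 0
AB = [[-1, 1], [1, 0]]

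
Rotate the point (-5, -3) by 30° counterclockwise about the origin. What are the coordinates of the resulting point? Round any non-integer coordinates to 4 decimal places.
(-2.8301, -5.0981)

Rotation matrix R(θ) = [[cos θ, -sin θ], [sin θ, cos θ]]; for θ = 30°:
R = [[√3/2, -1/2], [1/2, √3/2]]
Result: R × [-5, -3]ᵀ = [√3/2·-5 + (-1/2)·-3, 1/2·-5 + (√3/2)·-3]ᵀ = (-2.8301, -5.0981)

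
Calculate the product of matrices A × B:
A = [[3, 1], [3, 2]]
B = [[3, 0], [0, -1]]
[[9, -1], [9, -2]]

Matrix multiplication:
C[0][0] = 3×3 + 1×0 = 9
C[0][1] = 3×0 + 1×-1 = -1
C[1][0] = 3×3 + 2×0 = 9
C[1][1] = 3×0 + 2×-1 = -2
Result: [[9, -1], [9, -2]]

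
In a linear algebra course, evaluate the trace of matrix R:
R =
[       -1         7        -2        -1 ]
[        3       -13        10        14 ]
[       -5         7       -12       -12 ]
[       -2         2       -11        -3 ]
tr(R) = -1 - 13 - 12 - 3 = -29

The trace of a square matrix is the sum of its diagonal entries.
Diagonal entries of R: R[0][0] = -1, R[1][1] = -13, R[2][2] = -12, R[3][3] = -3.
tr(R) = -1 - 13 - 12 - 3 = -29.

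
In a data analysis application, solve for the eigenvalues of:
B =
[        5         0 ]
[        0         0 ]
λ = 0, 5

Solve det(B - λI) = 0. For a 2×2 matrix the characteristic equation is λ² - (trace)λ + det = 0.
trace(B) = a + d = 5 + 0 = 5.
det(B) = a*d - b*c = (5)*(0) - (0)*(0) = 0 - 0 = 0.
Characteristic equation: λ² - (5)λ + (0) = 0.
Discriminant = (5)² - 4*(0) = 25 - 0 = 25.
λ = (5 ± √25) / 2 = (5 ± 5) / 2 = 0, 5.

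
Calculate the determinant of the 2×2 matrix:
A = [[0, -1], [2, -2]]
2

For A = [[a, b], [c, d]], det(A) = a*d - b*c.
det(A) = (0)*(-2) - (-1)*(2) = 0 - -2 = 2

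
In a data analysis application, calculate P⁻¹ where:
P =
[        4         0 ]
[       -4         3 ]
det(P) = 12
P⁻¹ =
[      1/4         0 ]
[      1/3       1/3 ]

For a 2×2 matrix P = [[a, b], [c, d]] with det(P) ≠ 0, P⁻¹ = (1/det(P)) * [[d, -b], [-c, a]].
det(P) = (4)*(3) - (0)*(-4) = 12 - 0 = 12.
P⁻¹ = (1/12) * [[3, 0], [4, 4]].
Dividing each entry by 12 and reducing:
P⁻¹ =
[      1/4         0 ]
[      1/3       1/3 ]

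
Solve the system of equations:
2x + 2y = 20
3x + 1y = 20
x = 5, y = 5

Use elimination (row reduction):
Equation 1: 2x + 2y = 20.
Equation 2: 3x + 1y = 20.
Multiply Eq1 by 3 and Eq2 by 2: 6x + 6y = 60;  6x + 2y = 40.
Subtract: (-4)y = -20, so y = 5.
Back-substitute into Eq1: 2x + 2*(5) = 20, so x = 5.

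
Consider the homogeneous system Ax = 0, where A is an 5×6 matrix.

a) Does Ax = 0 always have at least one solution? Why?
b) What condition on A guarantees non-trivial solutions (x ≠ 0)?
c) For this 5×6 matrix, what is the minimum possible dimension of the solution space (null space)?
a) Yes, x = 0 is always a solution. b) When A has linearly dependent columns (rank < n). c) Minimum nullity = 1.

a) x = 0 satisfies A·0 = 0, so the zero vector is always a solution.
b) Non-trivial solutions exist iff the columns of A are linearly dependent, equivalently rank(A) < n (the number of columns).
c) By rank-nullity, rank(A) + nullity(A) = n = 6. Since A has only 5 rows, rank(A) ≤ 5, so nullity(A) ≥ 6 - 5 = 1.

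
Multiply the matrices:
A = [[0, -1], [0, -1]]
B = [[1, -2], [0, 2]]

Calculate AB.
[[0, -2], [0, -2]]

Each entry (i,j) of AB = sum over k of A[i][k]*B[k][j].
(AB)[0][0] = (0)*(1) + (-1)*(0) = 0
(AB)[0][1] = (0)*(-2) + (-1)*(2) = -2
(AB)[1][0] = (0)*(1) + (-1)*(0) = 0
(AB)[1][1] = (0)*(-2) + (-1)*(2) = -2
AB = [[0, -2], [0, -2]]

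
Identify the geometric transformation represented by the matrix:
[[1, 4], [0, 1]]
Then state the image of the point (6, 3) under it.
horizontal shear with factor 4; image of (6, 3) is (18, 3)

The matrix [[1, k], [0, 1]] sends (x, y) to (x + 4y, y), leaving the y-coordinate fixed: a horizontal shear.
The matrix [[1, 4], [0, 1]] represents: horizontal shear with factor 4.
Applying it to (6, 3): [1·6 + 4·3, 0·6 + 1·3] = (18, 3).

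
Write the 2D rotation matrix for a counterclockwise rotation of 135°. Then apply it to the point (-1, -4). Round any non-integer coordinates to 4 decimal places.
R = [[-√2/2, -√2/2], [√2/2, -√2/2]]; R·(-1, -4) = (3.5355, 2.1213)

Rotation matrix formula: R(θ) = [[cos θ, -sin θ], [sin θ, cos θ]]
For θ = 135°:
cos(135°) = -√2/2
sin(135°) = √2/2
R = [[-√2/2, -√2/2], [√2/2, -√2/2]]
Apply to (-1, -4): [-√2/2·-1 + (-√2/2)·-4, √2/2·-1 + -√2/2·-4] = (3.5355, 2.1213)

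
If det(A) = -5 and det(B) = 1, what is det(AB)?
-5

Use the multiplicative property of determinants: det(AB) = det(A)*det(B).
det(AB) = (-5)*(1) = -5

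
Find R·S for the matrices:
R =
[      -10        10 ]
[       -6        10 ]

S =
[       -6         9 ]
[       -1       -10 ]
RS =
[       50      -190 ]
[       26      -154 ]

Matrix multiplication: (RS)[i][j] = sum over k of R[i][k] * S[k][j].
  (RS)[0][0] = (-10)*(-6) + (10)*(-1) = 50
  (RS)[0][1] = (-10)*(9) + (10)*(-10) = -190
  (RS)[1][0] = (-6)*(-6) + (10)*(-1) = 26
  (RS)[1][1] = (-6)*(9) + (10)*(-10) = -154
RS =
[       50      -190 ]
[       26      -154 ]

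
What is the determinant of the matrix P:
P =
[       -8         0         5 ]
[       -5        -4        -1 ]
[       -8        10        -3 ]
det(P) = -586

Expand along row 0 (cofactor expansion): det(P) = a*(e*i - f*h) - b*(d*i - f*g) + c*(d*h - e*g), where the 3×3 is [[a, b, c], [d, e, f], [g, h, i]].
Minor M_00 = (-4)*(-3) - (-1)*(10) = 12 + 10 = 22.
Minor M_01 = (-5)*(-3) - (-1)*(-8) = 15 - 8 = 7.
Minor M_02 = (-5)*(10) - (-4)*(-8) = -50 - 32 = -82.
det(P) = (-8)*(22) - (0)*(7) + (5)*(-82) = -176 + 0 - 410 = -586.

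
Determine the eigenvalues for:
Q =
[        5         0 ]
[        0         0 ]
λ = 0, 5

Solve det(Q - λI) = 0. For a 2×2 matrix the characteristic equation is λ² - (trace)λ + det = 0.
trace(Q) = a + d = 5 + 0 = 5.
det(Q) = a*d - b*c = (5)*(0) - (0)*(0) = 0 - 0 = 0.
Characteristic equation: λ² - (5)λ + (0) = 0.
Discriminant = (5)² - 4*(0) = 25 - 0 = 25.
λ = (5 ± √25) / 2 = (5 ± 5) / 2 = 0, 5.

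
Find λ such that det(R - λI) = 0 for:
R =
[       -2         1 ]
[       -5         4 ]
λ = -1, 3

Solve det(R - λI) = 0. For a 2×2 matrix the characteristic equation is λ² - (trace)λ + det = 0.
trace(R) = a + d = -2 + 4 = 2.
det(R) = a*d - b*c = (-2)*(4) - (1)*(-5) = -8 + 5 = -3.
Characteristic equation: λ² - (2)λ + (-3) = 0.
Discriminant = (2)² - 4*(-3) = 4 + 12 = 16.
λ = (2 ± √16) / 2 = (2 ± 4) / 2 = -1, 3.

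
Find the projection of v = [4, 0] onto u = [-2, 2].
[2, -2]

The projection of v onto u is proj_u(v) = ((v·u) / (u·u)) · u.
v·u = (4)*(-2) + (0)*(2) = -8.
u·u = (-2)*(-2) + (2)*(2) = 8.
coefficient = -8 / 8 = -1.
proj_u(v) = -1 · [-2, 2] = [2, -2].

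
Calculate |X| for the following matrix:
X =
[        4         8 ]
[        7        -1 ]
det(X) = -60

For a 2×2 matrix [[a, b], [c, d]], det = a*d - b*c.
det(X) = (4)*(-1) - (8)*(7) = -4 - 56 = -60.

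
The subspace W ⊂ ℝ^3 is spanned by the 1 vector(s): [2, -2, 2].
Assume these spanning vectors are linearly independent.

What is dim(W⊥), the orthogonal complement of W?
dim(W⊥) = 2

For any subspace W of ℝ^n, dim(W) + dim(W⊥) = n (the whole-space dimension).
Here the given 1 vectors are linearly independent, so dim(W) = 1.
Thus dim(W⊥) = n - dim(W) = 3 - 1 = 2.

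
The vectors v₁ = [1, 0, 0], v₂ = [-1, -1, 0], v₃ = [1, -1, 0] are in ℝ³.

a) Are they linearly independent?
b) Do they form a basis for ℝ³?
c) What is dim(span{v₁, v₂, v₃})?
Not independent, not a basis, dim(span) = 2

Check whether v₃ can be written as a linear combination of v₁ and v₂.
v₃ = (2)·v₁ + (1)·v₂ = [1, -1, 0], so the three vectors are linearly dependent.
Thus they do not form a basis for ℝ³, and dim(span{v₁, v₂, v₃}) = 2 (spanned by v₁ and v₂).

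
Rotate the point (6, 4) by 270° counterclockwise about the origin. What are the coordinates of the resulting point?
(4, -6)

Rotation matrix R(θ) = [[cos θ, -sin θ], [sin θ, cos θ]]; for θ = 270°:
R = [[0, 1], [-1, 0]]
Result: R × [6, 4]ᵀ = [0·6 + (1)·4, -1·6 + (0)·4]ᵀ = (4, -6)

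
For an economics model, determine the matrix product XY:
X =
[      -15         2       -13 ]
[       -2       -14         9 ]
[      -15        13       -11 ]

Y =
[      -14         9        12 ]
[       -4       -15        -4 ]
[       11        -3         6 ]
XY =
[       59      -126      -266 ]
[      183       165        86 ]
[       37      -297      -298 ]

Matrix multiplication: (XY)[i][j] = sum over k of X[i][k] * Y[k][j].
  (XY)[0][0] = (-15)*(-14) + (2)*(-4) + (-13)*(11) = 59
  (XY)[0][1] = (-15)*(9) + (2)*(-15) + (-13)*(-3) = -126
  (XY)[0][2] = (-15)*(12) + (2)*(-4) + (-13)*(6) = -266
  (XY)[1][0] = (-2)*(-14) + (-14)*(-4) + (9)*(11) = 183
  (XY)[1][1] = (-2)*(9) + (-14)*(-15) + (9)*(-3) = 165
  (XY)[1][2] = (-2)*(12) + (-14)*(-4) + (9)*(6) = 86
  (XY)[2][0] = (-15)*(-14) + (13)*(-4) + (-11)*(11) = 37
  (XY)[2][1] = (-15)*(9) + (13)*(-15) + (-11)*(-3) = -297
  (XY)[2][2] = (-15)*(12) + (13)*(-4) + (-11)*(6) = -298
XY =
[       59      -126      -266 ]
[      183       165        86 ]
[       37      -297      -298 ]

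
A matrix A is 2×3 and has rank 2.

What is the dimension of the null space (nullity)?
1

The rank-nullity theorem for an m×n matrix states:
rank(A) + nullity(A) = n (the number of columns).
Here n = 3 and rank(A) = 2, so nullity(A) = 3 - 2 = 1.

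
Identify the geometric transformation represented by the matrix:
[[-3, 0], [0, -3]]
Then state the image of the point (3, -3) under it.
uniform scaling by factor -3; image of (3, -3) is (-9, 9)

This is a diagonal matrix with equal entries -3, so it scales both axes by the same factor -3.
The matrix [[-3, 0], [0, -3]] represents: uniform scaling by factor -3.
Applying it to (3, -3): [-3·3 + 0·-3, 0·3 + -3·-3] = (-9, 9).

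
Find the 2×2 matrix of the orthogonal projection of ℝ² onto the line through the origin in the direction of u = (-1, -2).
[[1/5, 2/5], [2/5, 4/5]]

The orthogonal projection onto the line spanned by a nonzero vector u = (a, b) has matrix P = (u uᵀ) / (uᵀ u) = (1/(a² + b²)) · [[a², ab], [ab, b²]].
Here u = (-1, -2), so a² + b² = 1 + 4 = 5.
P = (1/5) · [[1, 2], [2, 4]] = [[1/5, 2/5], [2/5, 4/5]].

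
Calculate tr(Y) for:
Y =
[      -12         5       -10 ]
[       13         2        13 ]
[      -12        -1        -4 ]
tr(Y) = -12 + 2 - 4 = -14

The trace of a square matrix is the sum of its diagonal entries.
Diagonal entries of Y: Y[0][0] = -12, Y[1][1] = 2, Y[2][2] = -4.
tr(Y) = -12 + 2 - 4 = -14.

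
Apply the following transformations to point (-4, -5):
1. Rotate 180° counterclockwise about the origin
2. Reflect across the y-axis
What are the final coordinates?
(-4, 5)

Step 1: Rotate 180° → (4, 5)
Step 2: Reflect across the y-axis → (-4, 5)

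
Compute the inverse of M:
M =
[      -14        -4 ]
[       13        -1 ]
det(M) = 66
M⁻¹ =
[    -1/66      2/33 ]
[   -13/66     -7/33 ]

For a 2×2 matrix M = [[a, b], [c, d]] with det(M) ≠ 0, M⁻¹ = (1/det(M)) * [[d, -b], [-c, a]].
det(M) = (-14)*(-1) - (-4)*(13) = 14 + 52 = 66.
M⁻¹ = (1/66) * [[-1, 4], [-13, -14]].
Dividing each entry by 66 and reducing:
M⁻¹ =
[    -1/66      2/33 ]
[   -13/66     -7/33 ]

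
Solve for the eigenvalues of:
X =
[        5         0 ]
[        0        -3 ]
λ = -3, 5

Solve det(X - λI) = 0. For a 2×2 matrix the characteristic equation is λ² - (trace)λ + det = 0.
trace(X) = a + d = 5 - 3 = 2.
det(X) = a*d - b*c = (5)*(-3) - (0)*(0) = -15 - 0 = -15.
Characteristic equation: λ² - (2)λ + (-15) = 0.
Discriminant = (2)² - 4*(-15) = 4 + 60 = 64.
λ = (2 ± √64) / 2 = (2 ± 8) / 2 = -3, 5.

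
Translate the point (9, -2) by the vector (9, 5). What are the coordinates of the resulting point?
(18, 3)

Translation by (9, 5):
x' = 9 + 9 = 18
y' = -2 + 5 = 3
Homogeneous matrix: [[1, 0, 9], [0, 1, 5], [0, 0, 1]]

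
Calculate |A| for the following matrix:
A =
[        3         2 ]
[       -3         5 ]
det(A) = 21

For a 2×2 matrix [[a, b], [c, d]], det = a*d - b*c.
det(A) = (3)*(5) - (2)*(-3) = 15 + 6 = 21.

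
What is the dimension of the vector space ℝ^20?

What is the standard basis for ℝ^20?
Dimension = 20; standard basis = {e_1, e_2, e_3, …, e_20}

ℝ^20 is the space of 20-tuples of real numbers; its dimension is 20.
The standard basis consists of 20 vectors: e_1, e_2, e_3, …, e_20, where e_i is the vector with 1 in position i and 0 elsewhere.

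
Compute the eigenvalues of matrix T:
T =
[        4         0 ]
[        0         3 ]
λ = 3, 4

Solve det(T - λI) = 0. For a 2×2 matrix the characteristic equation is λ² - (trace)λ + det = 0.
trace(T) = a + d = 4 + 3 = 7.
det(T) = a*d - b*c = (4)*(3) - (0)*(0) = 12 - 0 = 12.
Characteristic equation: λ² - (7)λ + (12) = 0.
Discriminant = (7)² - 4*(12) = 49 - 48 = 1.
λ = (7 ± √1) / 2 = (7 ± 1) / 2 = 3, 4.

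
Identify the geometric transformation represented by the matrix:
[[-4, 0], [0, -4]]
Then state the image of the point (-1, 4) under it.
uniform scaling by factor -4; image of (-1, 4) is (4, -16)

This is a diagonal matrix with equal entries -4, so it scales both axes by the same factor -4.
The matrix [[-4, 0], [0, -4]] represents: uniform scaling by factor -4.
Applying it to (-1, 4): [-4·-1 + 0·4, 0·-1 + -4·4] = (4, -16).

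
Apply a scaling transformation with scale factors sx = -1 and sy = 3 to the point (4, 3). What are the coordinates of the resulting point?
(-4, 9)

Scaling matrix:
[[-1, 0], [0, 3]]
Result: (4 × -1, 3 × 3) = (-4, 9)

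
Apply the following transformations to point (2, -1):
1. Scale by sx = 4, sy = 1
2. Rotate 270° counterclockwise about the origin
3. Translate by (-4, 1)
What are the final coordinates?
(-5, -7)

Step 1: Scale → (8, -1)
Step 2: Rotate 270° → (-1, -8)
Step 3: Translate → (-5, -7)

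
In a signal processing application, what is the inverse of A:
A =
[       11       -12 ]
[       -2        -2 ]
det(A) = -46
A⁻¹ =
[     1/23     -6/23 ]
[    -1/23    -11/46 ]

For a 2×2 matrix A = [[a, b], [c, d]] with det(A) ≠ 0, A⁻¹ = (1/det(A)) * [[d, -b], [-c, a]].
det(A) = (11)*(-2) - (-12)*(-2) = -22 - 24 = -46.
A⁻¹ = (1/-46) * [[-2, 12], [2, 11]].
Dividing each entry by -46 and reducing:
A⁻¹ =
[     1/23     -6/23 ]
[    -1/23    -11/46 ]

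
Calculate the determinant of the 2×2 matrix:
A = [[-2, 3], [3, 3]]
-15

For A = [[a, b], [c, d]], det(A) = a*d - b*c.
det(A) = (-2)*(3) - (3)*(3) = -6 - 9 = -15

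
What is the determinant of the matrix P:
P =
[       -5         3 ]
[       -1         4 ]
det(P) = -17

For a 2×2 matrix [[a, b], [c, d]], det = a*d - b*c.
det(P) = (-5)*(4) - (3)*(-1) = -20 + 3 = -17.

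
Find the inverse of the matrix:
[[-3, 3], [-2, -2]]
[[-1/6, -1/4], [1/6, -1/4]]

For [[a,b],[c,d]], inverse = (1/det)·[[d,-b],[-c,a]]
det = -3·-2 - 3·-2 = 12
Inverse = (1/12)·[[-2, -3], [2, -3]]
        = [[-1/6, -1/4], [1/6, -1/4]]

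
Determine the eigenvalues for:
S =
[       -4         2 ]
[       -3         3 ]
λ = -3, 2

Solve det(S - λI) = 0. For a 2×2 matrix the characteristic equation is λ² - (trace)λ + det = 0.
trace(S) = a + d = -4 + 3 = -1.
det(S) = a*d - b*c = (-4)*(3) - (2)*(-3) = -12 + 6 = -6.
Characteristic equation: λ² - (-1)λ + (-6) = 0.
Discriminant = (-1)² - 4*(-6) = 1 + 24 = 25.
λ = (-1 ± √25) / 2 = (-1 ± 5) / 2 = -3, 2.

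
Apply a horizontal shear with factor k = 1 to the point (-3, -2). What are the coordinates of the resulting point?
(-5, -2)

Shear matrix for horizontal shear with factor k = 1:
[[1, 1], [0, 1]]
Result: (-3, -2) → (-5, -2)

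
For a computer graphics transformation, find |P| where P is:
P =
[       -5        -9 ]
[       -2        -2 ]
det(P) = -8

For a 2×2 matrix [[a, b], [c, d]], det = a*d - b*c.
det(P) = (-5)*(-2) - (-9)*(-2) = 10 - 18 = -8.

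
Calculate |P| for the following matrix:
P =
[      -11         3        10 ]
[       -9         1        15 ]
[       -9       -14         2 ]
det(P) = -1333

Expand along row 0 (cofactor expansion): det(P) = a*(e*i - f*h) - b*(d*i - f*g) + c*(d*h - e*g), where the 3×3 is [[a, b, c], [d, e, f], [g, h, i]].
Minor M_00 = (1)*(2) - (15)*(-14) = 2 + 210 = 212.
Minor M_01 = (-9)*(2) - (15)*(-9) = -18 + 135 = 117.
Minor M_02 = (-9)*(-14) - (1)*(-9) = 126 + 9 = 135.
det(P) = (-11)*(212) - (3)*(117) + (10)*(135) = -2332 - 351 + 1350 = -1333.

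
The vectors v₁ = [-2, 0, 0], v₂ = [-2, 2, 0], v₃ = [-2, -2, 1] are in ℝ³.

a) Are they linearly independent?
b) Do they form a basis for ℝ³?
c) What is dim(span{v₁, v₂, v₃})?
Yes independent, yes basis, dim = 3

Stack v₁, v₂, v₃ as rows of a 3×3 matrix.
[[-2, 0, 0]; [-2, 2, 0]; [-2, -2, 1]] is already lower triangular with nonzero diagonal entries (-2, 2, 1), so its determinant is the product of the diagonal entries, det = (-2)·(2)·(1) = -4 ≠ 0, and the rows are linearly independent.
Three linearly independent vectors in ℝ³ form a basis for ℝ³, so dim(span{v₁,v₂,v₃}) = 3.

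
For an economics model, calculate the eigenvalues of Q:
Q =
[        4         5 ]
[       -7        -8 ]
λ = -3, -1

Solve det(Q - λI) = 0. For a 2×2 matrix the characteristic equation is λ² - (trace)λ + det = 0.
trace(Q) = a + d = 4 - 8 = -4.
det(Q) = a*d - b*c = (4)*(-8) - (5)*(-7) = -32 + 35 = 3.
Characteristic equation: λ² - (-4)λ + (3) = 0.
Discriminant = (-4)² - 4*(3) = 16 - 12 = 4.
λ = (-4 ± √4) / 2 = (-4 ± 2) / 2 = -3, -1.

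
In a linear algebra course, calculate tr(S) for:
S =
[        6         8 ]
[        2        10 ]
tr(S) = 6 + 10 = 16

The trace of a square matrix is the sum of its diagonal entries.
Diagonal entries of S: S[0][0] = 6, S[1][1] = 10.
tr(S) = 6 + 10 = 16.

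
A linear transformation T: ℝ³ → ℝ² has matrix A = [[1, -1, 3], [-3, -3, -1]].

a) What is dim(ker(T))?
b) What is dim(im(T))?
dim(ker) = 1, dim(im) = 2

The two rows are not scalar multiples of one another (no single k satisfies row 2 = k × row 1), so they are linearly independent.
Thus rank(A) = 2.
dim(im(T)) = rank(A) = 2.
By the rank-nullity theorem applied to T: ℝ³ → ℝ², rank(A) + nullity(A) = 3 (the domain dimension), so dim(ker(T)) = 3 - 2 = 1.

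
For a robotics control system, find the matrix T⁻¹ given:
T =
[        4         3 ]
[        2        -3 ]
det(T) = -18
T⁻¹ =
[      1/6       1/6 ]
[      1/9      -2/9 ]

For a 2×2 matrix T = [[a, b], [c, d]] with det(T) ≠ 0, T⁻¹ = (1/det(T)) * [[d, -b], [-c, a]].
det(T) = (4)*(-3) - (3)*(2) = -12 - 6 = -18.
T⁻¹ = (1/-18) * [[-3, -3], [-2, 4]].
Dividing each entry by -18 and reducing:
T⁻¹ =
[      1/6       1/6 ]
[      1/9      -2/9 ]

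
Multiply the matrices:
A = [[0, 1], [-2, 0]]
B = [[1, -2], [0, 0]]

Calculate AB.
[[0, 0], [-2, 4]]

Each entry (i,j) of AB = sum over k of A[i][k]*B[k][j].
(AB)[0][0] = (0)*(1) + (1)*(0) = 0
(AB)[0][1] = (0)*(-2) + (1)*(0) = 0
(AB)[1][0] = (-2)*(1) + (0)*(0) = -2
(AB)[1][1] = (-2)*(-2) + (0)*(0) = 4
AB = [[0, 0], [-2, 4]]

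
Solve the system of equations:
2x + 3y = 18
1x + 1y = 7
x = 3, y = 4

Use elimination (row reduction):
Equation 1: 2x + 3y = 18.
Equation 2: 1x + 1y = 7.
Multiply Eq1 by 1 and Eq2 by 2: 2x + 3y = 18;  2x + 2y = 14.
Subtract: (-1)y = -4, so y = 4.
Back-substitute into Eq1: 2x + 3*(4) = 18, so x = 3.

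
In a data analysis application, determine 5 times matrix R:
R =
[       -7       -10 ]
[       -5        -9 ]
5R =
[      -35       -50 ]
[      -25       -45 ]

Scalar multiplication is elementwise: (5R)[i][j] = 5 * R[i][j].
  (5R)[0][0] = 5 * (-7) = -35
  (5R)[0][1] = 5 * (-10) = -50
  (5R)[1][0] = 5 * (-5) = -25
  (5R)[1][1] = 5 * (-9) = -45
5R =
[      -35       -50 ]
[      -25       -45 ]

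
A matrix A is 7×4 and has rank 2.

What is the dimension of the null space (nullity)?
2

The rank-nullity theorem for an m×n matrix states:
rank(A) + nullity(A) = n (the number of columns).
Here n = 4 and rank(A) = 2, so nullity(A) = 4 - 2 = 2.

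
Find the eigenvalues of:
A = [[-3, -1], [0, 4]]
λ = -3, 4

Solve det(A - λI) = 0. For a 2×2 matrix this is λ² - (trace)λ + det = 0.
trace(A) = -3 + 4 = 1.
det(A) = (-3)*(4) - (-1)*(0) = -12 - 0 = -12.
Characteristic equation: λ² - (1)λ + (-12) = 0.
Discriminant: (1)² - 4*(-12) = 1 + 48 = 49.
Roots: λ = (1 ± √49) / 2 = -3, 4.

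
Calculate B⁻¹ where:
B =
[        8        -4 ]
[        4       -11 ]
det(B) = -72
B⁻¹ =
[    11/72     -1/18 ]
[     1/18      -1/9 ]

For a 2×2 matrix B = [[a, b], [c, d]] with det(B) ≠ 0, B⁻¹ = (1/det(B)) * [[d, -b], [-c, a]].
det(B) = (8)*(-11) - (-4)*(4) = -88 + 16 = -72.
B⁻¹ = (1/-72) * [[-11, 4], [-4, 8]].
Dividing each entry by -72 and reducing:
B⁻¹ =
[    11/72     -1/18 ]
[     1/18      -1/9 ]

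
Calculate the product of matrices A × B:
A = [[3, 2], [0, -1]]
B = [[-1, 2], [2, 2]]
[[1, 10], [-2, -2]]

Matrix multiplication:
C[0][0] = 3×-1 + 2×2 = 1
C[0][1] = 3×2 + 2×2 = 10
C[1][0] = 0×-1 + -1×2 = -2
C[1][1] = 0×2 + -1×2 = -2
Result: [[1, 10], [-2, -2]]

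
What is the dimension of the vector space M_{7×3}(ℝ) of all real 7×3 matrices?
Dimension = 21

A real 7×3 matrix is determined by its 7·3 = 21 independent entries.
A standard basis is {E_ij : 1 ≤ i ≤ 7, 1 ≤ j ≤ 3}, where E_ij has a 1 in position (i, j) and 0 elsewhere — there are 21 such matrices, and they are linearly independent and span M_{7×3}(ℝ).
Therefore dim(M_{7×3}(ℝ)) = 21.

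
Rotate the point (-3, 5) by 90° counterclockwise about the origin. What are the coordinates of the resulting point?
(-5, -3)

Rotation matrix R(θ) = [[cos θ, -sin θ], [sin θ, cos θ]]; for θ = 90°:
R = [[0, -1], [1, 0]]
Result: R × [-3, 5]ᵀ = [0·-3 + (-1)·5, 1·-3 + (0)·5]ᵀ = (-5, -3)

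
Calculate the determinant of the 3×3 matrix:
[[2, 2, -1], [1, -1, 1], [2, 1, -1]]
3

Expansion along first row:
det = 2·det([[-1,1],[1,-1]]) - 2·det([[1,1],[2,-1]]) + -1·det([[1,-1],[2,1]])
    = 2·(-1·-1 - 1·1) - 2·(1·-1 - 1·2) + -1·(1·1 - -1·2)
    = 2·0 - 2·-3 + -1·3
    = 0 + 6 + -3 = 3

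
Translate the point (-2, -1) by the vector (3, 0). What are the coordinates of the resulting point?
(1, -1)

Translation by (3, 0):
x' = -2 + 3 = 1
y' = -1 + 0 = -1
Homogeneous matrix: [[1, 0, 3], [0, 1, 0], [0, 0, 1]]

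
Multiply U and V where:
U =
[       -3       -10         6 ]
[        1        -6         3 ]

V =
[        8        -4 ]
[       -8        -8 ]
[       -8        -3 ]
UV =
[        8        74 ]
[       32        35 ]

Matrix multiplication: (UV)[i][j] = sum over k of U[i][k] * V[k][j].
  (UV)[0][0] = (-3)*(8) + (-10)*(-8) + (6)*(-8) = 8
  (UV)[0][1] = (-3)*(-4) + (-10)*(-8) + (6)*(-3) = 74
  (UV)[1][0] = (1)*(8) + (-6)*(-8) + (3)*(-8) = 32
  (UV)[1][1] = (1)*(-4) + (-6)*(-8) + (3)*(-3) = 35
UV =
[        8        74 ]
[       32        35 ]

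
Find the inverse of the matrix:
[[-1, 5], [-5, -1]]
[[-1/26, -5/26], [5/26, -1/26]]

For [[a,b],[c,d]], inverse = (1/det)·[[d,-b],[-c,a]]
det = -1·-1 - 5·-5 = 26
Inverse = (1/26)·[[-1, -5], [5, -1]]
        = [[-1/26, -5/26], [5/26, -1/26]]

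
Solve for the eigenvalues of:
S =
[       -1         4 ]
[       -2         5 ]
λ = 1, 3

Solve det(S - λI) = 0. For a 2×2 matrix the characteristic equation is λ² - (trace)λ + det = 0.
trace(S) = a + d = -1 + 5 = 4.
det(S) = a*d - b*c = (-1)*(5) - (4)*(-2) = -5 + 8 = 3.
Characteristic equation: λ² - (4)λ + (3) = 0.
Discriminant = (4)² - 4*(3) = 16 - 12 = 4.
λ = (4 ± √4) / 2 = (4 ± 2) / 2 = 1, 3.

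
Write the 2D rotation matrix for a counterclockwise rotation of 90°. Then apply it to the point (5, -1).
R = [[0, -1], [1, 0]]; R·(5, -1) = (1, 5)

Rotation matrix formula: R(θ) = [[cos θ, -sin θ], [sin θ, cos θ]]
For θ = 90°:
cos(90°) = 0
sin(90°) = 1
R = [[0, -1], [1, 0]]
Apply to (5, -1): [0·5 + (-1)·-1, 1·5 + 0·-1] = (1, 5)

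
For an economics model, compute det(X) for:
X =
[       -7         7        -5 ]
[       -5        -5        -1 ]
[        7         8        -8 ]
det(X) = -640

Expand along row 0 (cofactor expansion): det(X) = a*(e*i - f*h) - b*(d*i - f*g) + c*(d*h - e*g), where the 3×3 is [[a, b, c], [d, e, f], [g, h, i]].
Minor M_00 = (-5)*(-8) - (-1)*(8) = 40 + 8 = 48.
Minor M_01 = (-5)*(-8) - (-1)*(7) = 40 + 7 = 47.
Minor M_02 = (-5)*(8) - (-5)*(7) = -40 + 35 = -5.
det(X) = (-7)*(48) - (7)*(47) + (-5)*(-5) = -336 - 329 + 25 = -640.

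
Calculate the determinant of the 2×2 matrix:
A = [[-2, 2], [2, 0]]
-4

For A = [[a, b], [c, d]], det(A) = a*d - b*c.
det(A) = (-2)*(0) - (2)*(2) = 0 - 4 = -4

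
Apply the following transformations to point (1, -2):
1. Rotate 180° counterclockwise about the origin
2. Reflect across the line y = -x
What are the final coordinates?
(-2, 1)

Step 1: Rotate 180° → (-1, 2)
Step 2: Reflect across the line y = -x → (-2, 1)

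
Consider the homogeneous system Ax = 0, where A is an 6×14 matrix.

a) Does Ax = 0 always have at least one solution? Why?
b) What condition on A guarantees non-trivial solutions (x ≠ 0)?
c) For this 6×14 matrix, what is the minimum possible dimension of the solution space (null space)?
a) Yes, x = 0 is always a solution. b) When A has linearly dependent columns (rank < n). c) Minimum nullity = 8.

a) x = 0 satisfies A·0 = 0, so the zero vector is always a solution.
b) Non-trivial solutions exist iff the columns of A are linearly dependent, equivalently rank(A) < n (the number of columns).
c) By rank-nullity, rank(A) + nullity(A) = n = 14. Since A has only 6 rows, rank(A) ≤ 6, so nullity(A) ≥ 14 - 6 = 8.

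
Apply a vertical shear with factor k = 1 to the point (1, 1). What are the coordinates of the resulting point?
(1, 2)

Shear matrix for vertical shear with factor k = 1:
[[1, 0], [1, 1]]
Result: (1, 1) → (1, 2)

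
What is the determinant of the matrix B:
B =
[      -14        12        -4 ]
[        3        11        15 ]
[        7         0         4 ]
det(B) = 808

Expand along row 0 (cofactor expansion): det(B) = a*(e*i - f*h) - b*(d*i - f*g) + c*(d*h - e*g), where the 3×3 is [[a, b, c], [d, e, f], [g, h, i]].
Minor M_00 = (11)*(4) - (15)*(0) = 44 - 0 = 44.
Minor M_01 = (3)*(4) - (15)*(7) = 12 - 105 = -93.
Minor M_02 = (3)*(0) - (11)*(7) = 0 - 77 = -77.
det(B) = (-14)*(44) - (12)*(-93) + (-4)*(-77) = -616 + 1116 + 308 = 808.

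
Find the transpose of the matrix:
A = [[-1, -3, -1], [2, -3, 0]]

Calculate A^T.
[[-1, 2], [-3, -3], [-1, 0]]

The transpose sends entry (i,j) to (j,i); rows become columns.
Row 0 of A: [-1, -3, -1] -> column 0 of A^T.
Row 1 of A: [2, -3, 0] -> column 1 of A^T.
A^T = [[-1, 2], [-3, -3], [-1, 0]]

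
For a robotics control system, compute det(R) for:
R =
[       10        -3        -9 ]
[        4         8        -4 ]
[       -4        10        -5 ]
det(R) = -756

Expand along row 0 (cofactor expansion): det(R) = a*(e*i - f*h) - b*(d*i - f*g) + c*(d*h - e*g), where the 3×3 is [[a, b, c], [d, e, f], [g, h, i]].
Minor M_00 = (8)*(-5) - (-4)*(10) = -40 + 40 = 0.
Minor M_01 = (4)*(-5) - (-4)*(-4) = -20 - 16 = -36.
Minor M_02 = (4)*(10) - (8)*(-4) = 40 + 32 = 72.
det(R) = (10)*(0) - (-3)*(-36) + (-9)*(72) = 0 - 108 - 648 = -756.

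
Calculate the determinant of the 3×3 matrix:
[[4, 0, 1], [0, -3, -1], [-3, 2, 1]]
-13

Expansion along first row:
det = 4·det([[-3,-1],[2,1]]) - 0·det([[0,-1],[-3,1]]) + 1·det([[0,-3],[-3,2]])
    = 4·(-3·1 - -1·2) - 0·(0·1 - -1·-3) + 1·(0·2 - -3·-3)
    = 4·-1 - 0·-3 + 1·-9
    = -4 + 0 + -9 = -13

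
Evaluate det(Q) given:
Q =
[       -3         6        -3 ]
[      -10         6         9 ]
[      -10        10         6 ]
det(Q) = 102

Expand along row 0 (cofactor expansion): det(Q) = a*(e*i - f*h) - b*(d*i - f*g) + c*(d*h - e*g), where the 3×3 is [[a, b, c], [d, e, f], [g, h, i]].
Minor M_00 = (6)*(6) - (9)*(10) = 36 - 90 = -54.
Minor M_01 = (-10)*(6) - (9)*(-10) = -60 + 90 = 30.
Minor M_02 = (-10)*(10) - (6)*(-10) = -100 + 60 = -40.
det(Q) = (-3)*(-54) - (6)*(30) + (-3)*(-40) = 162 - 180 + 120 = 102.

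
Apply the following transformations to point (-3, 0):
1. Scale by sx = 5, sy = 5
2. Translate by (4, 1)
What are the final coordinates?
(-11, 1)

Step 1: Scale (-3, 0) by (sx, sy) = (5, 5) → (-15, 0)
Step 2: Translate by (4, 1) → (-11, 1)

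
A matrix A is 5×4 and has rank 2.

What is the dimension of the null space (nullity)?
2

The rank-nullity theorem for an m×n matrix states:
rank(A) + nullity(A) = n (the number of columns).
Here n = 4 and rank(A) = 2, so nullity(A) = 4 - 2 = 2.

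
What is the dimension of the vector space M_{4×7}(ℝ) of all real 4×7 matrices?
Dimension = 28

A real 4×7 matrix is determined by its 4·7 = 28 independent entries.
A standard basis is {E_ij : 1 ≤ i ≤ 4, 1 ≤ j ≤ 7}, where E_ij has a 1 in position (i, j) and 0 elsewhere — there are 28 such matrices, and they are linearly independent and span M_{4×7}(ℝ).
Therefore dim(M_{4×7}(ℝ)) = 28.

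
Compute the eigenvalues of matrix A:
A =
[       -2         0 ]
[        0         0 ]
λ = -2, 0

Solve det(A - λI) = 0. For a 2×2 matrix the characteristic equation is λ² - (trace)λ + det = 0.
trace(A) = a + d = -2 + 0 = -2.
det(A) = a*d - b*c = (-2)*(0) - (0)*(0) = 0 - 0 = 0.
Characteristic equation: λ² - (-2)λ + (0) = 0.
Discriminant = (-2)² - 4*(0) = 4 - 0 = 4.
λ = (-2 ± √4) / 2 = (-2 ± 2) / 2 = -2, 0.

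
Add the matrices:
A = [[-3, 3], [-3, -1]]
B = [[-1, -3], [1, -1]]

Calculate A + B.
[[-4, 0], [-2, -2]]

Add corresponding elements:
(-3)+(-1)=-4
(3)+(-3)=0
(-3)+(1)=-2
(-1)+(-1)=-2
A + B = [[-4, 0], [-2, -2]]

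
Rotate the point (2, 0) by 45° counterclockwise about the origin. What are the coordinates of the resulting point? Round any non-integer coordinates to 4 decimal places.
(1.4142, 1.4142)

Rotation matrix R(θ) = [[cos θ, -sin θ], [sin θ, cos θ]]; for θ = 45°:
R = [[√2/2, -√2/2], [√2/2, √2/2]]
Result: R × [2, 0]ᵀ = [√2/2·2 + (-√2/2)·0, √2/2·2 + (√2/2)·0]ᵀ = (1.4142, 1.4142)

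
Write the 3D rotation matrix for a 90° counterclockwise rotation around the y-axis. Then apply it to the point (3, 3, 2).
R = [[0, 0, 1], [0, 1, 0], [-1, 0, 0]]; R·(3, 3, 2) = (2, 3, -3)

Rotation matrix for 90° around y-axis:
cos(90°) = 0, sin(90°) = 1
R = [[0, 0, 1], [0, 1, 0], [-1, 0, 0]]
Apply to (3, 3, 2): R·[3, 3, 2]ᵀ = (2, 3, -3)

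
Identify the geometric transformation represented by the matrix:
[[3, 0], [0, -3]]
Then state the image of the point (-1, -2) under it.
non-uniform scaling by (3, -3); image of (-1, -2) is (-3, 6)

This is diagonal with distinct entries, so it scales the x-axis by 3 and the y-axis by -3.
The matrix [[3, 0], [0, -3]] represents: non-uniform scaling by (3, -3).
Applying it to (-1, -2): [3·-1 + 0·-2, 0·-1 + -3·-2] = (-3, 6).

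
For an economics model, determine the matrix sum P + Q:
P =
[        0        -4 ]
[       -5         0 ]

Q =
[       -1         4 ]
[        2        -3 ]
P + Q =
[       -1         0 ]
[       -3        -3 ]

Matrix addition is elementwise: (P+Q)[i][j] = P[i][j] + Q[i][j].
  (P+Q)[0][0] = (0) + (-1) = -1
  (P+Q)[0][1] = (-4) + (4) = 0
  (P+Q)[1][0] = (-5) + (2) = -3
  (P+Q)[1][1] = (0) + (-3) = -3
P + Q =
[       -1         0 ]
[       -3        -3 ]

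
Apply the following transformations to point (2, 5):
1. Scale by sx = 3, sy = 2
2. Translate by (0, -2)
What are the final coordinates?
(6, 8)

Step 1: Scale (2, 5) by (sx, sy) = (3, 2) → (6, 10)
Step 2: Translate by (0, -2) → (6, 8)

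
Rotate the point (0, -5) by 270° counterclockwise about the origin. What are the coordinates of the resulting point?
(-5, 0)

Rotation matrix R(θ) = [[cos θ, -sin θ], [sin θ, cos θ]]; for θ = 270°:
R = [[0, 1], [-1, 0]]
Result: R × [0, -5]ᵀ = [0·0 + (1)·-5, -1·0 + (0)·-5]ᵀ = (-5, 0)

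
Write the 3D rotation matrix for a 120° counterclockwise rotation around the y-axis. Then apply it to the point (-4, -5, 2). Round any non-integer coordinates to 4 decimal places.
R = [[-1/2, 0, √3/2], [0, 1, 0], [-√3/2, 0, -1/2]]; R·(-4, -5, 2) = (3.7321, -5.0000, 2.4641)

Rotation matrix for 120° around y-axis:
cos(120°) = -1/2, sin(120°) = √3/2
R = [[-1/2, 0, √3/2], [0, 1, 0], [-√3/2, 0, -1/2]]
Apply to (-4, -5, 2): R·[-4, -5, 2]ᵀ = (3.7321, -5.0000, 2.4641)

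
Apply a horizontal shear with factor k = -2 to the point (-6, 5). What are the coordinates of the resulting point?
(-16, 5)

Shear matrix for horizontal shear with factor k = -2:
[[1, -2], [0, 1]]
Result: (-6, 5) → (-16, 5)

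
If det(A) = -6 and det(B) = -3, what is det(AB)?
18

Use the multiplicative property of determinants: det(AB) = det(A)*det(B).
det(AB) = (-6)*(-3) = 18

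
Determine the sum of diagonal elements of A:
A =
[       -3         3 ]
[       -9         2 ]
tr(A) = -3 + 2 = -1

The trace of a square matrix is the sum of its diagonal entries.
Diagonal entries of A: A[0][0] = -3, A[1][1] = 2.
tr(A) = -3 + 2 = -1.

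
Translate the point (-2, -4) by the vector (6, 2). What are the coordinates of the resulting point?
(4, -2)

Translation by (6, 2):
x' = -2 + 6 = 4
y' = -4 + 2 = -2
Homogeneous matrix: [[1, 0, 6], [0, 1, 2], [0, 0, 1]]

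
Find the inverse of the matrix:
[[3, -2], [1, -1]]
[[1, -2], [1, -3]]

For [[a,b],[c,d]], inverse = (1/det)·[[d,-b],[-c,a]]
det = 3·-1 - -2·1 = -1
Inverse = (1/-1)·[[-1, 2], [-1, 3]]
        = [[1, -2], [1, -3]]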